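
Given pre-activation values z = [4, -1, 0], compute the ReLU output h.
h = [4, 0, 0]

ReLU applied element-wise: max(0,4)=4, max(0,-1)=0, max(0,0)=0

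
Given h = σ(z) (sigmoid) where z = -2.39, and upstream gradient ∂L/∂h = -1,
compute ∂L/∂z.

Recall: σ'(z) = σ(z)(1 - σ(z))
∂L/∂z = -0.07689

σ(-2.39) = 0.08394
σ'(-2.39) = σ(-2.39)(1 - σ(-2.39)) = 0.08394 × 0.9161 = 0.07689
∂L/∂z = ∂L/∂h · σ'(z) = -1 × 0.07689 = -0.07689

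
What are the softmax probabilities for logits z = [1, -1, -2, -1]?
p = [0.7573, 0.1025, 0.0377, 0.1025]

exp(z) = [2.718, 0.3679, 0.1353, 0.3679]
Sum = 3.589
p = [0.7573, 0.1025, 0.0377, 0.1025]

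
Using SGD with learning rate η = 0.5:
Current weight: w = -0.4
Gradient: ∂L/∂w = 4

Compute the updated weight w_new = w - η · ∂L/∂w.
w_new = -2.4

w_new = w - η·∂L/∂w = -0.4 - 0.5×(4) = -0.4 - (2) = -2.4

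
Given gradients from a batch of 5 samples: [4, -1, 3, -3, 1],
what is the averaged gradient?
Average gradient = 0.8

Average = (1/5)(4 + -1 + 3 + -3 + 1) = 4/5 = 0.8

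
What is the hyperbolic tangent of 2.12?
0.9716

tanh(2.12) = (e^(2.12) - e^(-2.12))/(e^(2.12) + e^(-2.12)) = 0.9716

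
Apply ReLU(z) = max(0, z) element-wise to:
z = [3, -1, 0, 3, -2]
h = [3, 0, 0, 3, 0]

ReLU applied element-wise: max(0,3)=3, max(0,-1)=0, max(0,0)=0, max(0,3)=3, max(0,-2)=0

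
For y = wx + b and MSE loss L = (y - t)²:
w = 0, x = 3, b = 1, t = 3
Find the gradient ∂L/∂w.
∂L/∂w = -12

y = wx + b = (0)(3) + 1 = 1
∂L/∂y = 2(y - t) = 2(1 - 3) = -4
∂y/∂w = x = 3
∂L/∂w = ∂L/∂y · ∂y/∂w = -4 × 3 = -12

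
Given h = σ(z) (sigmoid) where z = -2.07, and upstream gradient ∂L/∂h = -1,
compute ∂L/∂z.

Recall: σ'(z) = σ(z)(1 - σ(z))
∂L/∂z = -0.09949

σ(-2.07) = 0.112
σ'(-2.07) = σ(-2.07)(1 - σ(-2.07)) = 0.112 × 0.888 = 0.09949
∂L/∂z = ∂L/∂h · σ'(z) = -1 × 0.09949 = -0.09949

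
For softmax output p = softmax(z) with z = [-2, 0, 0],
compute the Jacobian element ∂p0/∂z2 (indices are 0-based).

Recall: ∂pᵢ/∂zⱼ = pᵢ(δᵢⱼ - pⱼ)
∂p0/∂z2 = -0.02968

p = softmax(z) = [0.06338, 0.4683, 0.4683]
p0 = 0.06338, p2 = 0.4683

∂p0/∂z2 = -p0 × p2 = -0.06338 × 0.4683 = -0.02968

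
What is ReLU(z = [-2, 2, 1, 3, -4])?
h = [0, 2, 1, 3, 0]

ReLU applied element-wise: max(0,-2)=0, max(0,2)=2, max(0,1)=1, max(0,3)=3, max(0,-4)=0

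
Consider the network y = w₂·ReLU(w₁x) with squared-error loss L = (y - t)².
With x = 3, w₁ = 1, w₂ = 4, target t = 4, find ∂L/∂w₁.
∂L/∂w₁ = 192

Forward pass:
z = w₁x = 1×3 = 3
h = ReLU(3) = 3
y = w₂h = 4×3 = 12

Backward pass:
∂L/∂y = 2(y - t) = 2(12 - 4) = 16
∂y/∂h = w₂ = 4
∂h/∂z = 1 (ReLU derivative)
∂z/∂w₁ = x = 3

∂L/∂w₁ = 16 × 4 × 1 × 3 = 192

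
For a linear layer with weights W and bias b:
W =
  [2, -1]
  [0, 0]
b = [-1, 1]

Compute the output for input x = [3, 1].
y = [4, 1]

Wx = [2×3 + -1×1, 0×3 + 0×1]
   = [5, 0]
y = Wx + b = [5 + -1, 0 + 1] = [4, 1]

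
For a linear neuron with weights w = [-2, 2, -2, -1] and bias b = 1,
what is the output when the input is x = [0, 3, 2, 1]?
y = 2

y = (-2)(0) + (2)(3) + (-2)(2) + (-1)(1) + 1 = 2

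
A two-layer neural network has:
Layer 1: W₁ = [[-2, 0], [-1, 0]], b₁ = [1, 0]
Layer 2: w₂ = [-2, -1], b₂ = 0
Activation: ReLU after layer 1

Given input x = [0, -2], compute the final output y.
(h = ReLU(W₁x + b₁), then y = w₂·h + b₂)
y = -2

Layer 1 pre-activation: z₁ = [1, 0]
After ReLU: h = [1, 0]
Layer 2 output: y = -2×1 + -1×0 + 0 = -2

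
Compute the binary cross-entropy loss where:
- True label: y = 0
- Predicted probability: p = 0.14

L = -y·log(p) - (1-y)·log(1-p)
L = 0.1508

L = -0·log(0.14) - 1·log(0.86) = -log(0.86) = 0.1508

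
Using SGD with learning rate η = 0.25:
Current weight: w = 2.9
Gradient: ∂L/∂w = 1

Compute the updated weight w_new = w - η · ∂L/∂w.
w_new = 2.65

w_new = w - η·∂L/∂w = 2.9 - 0.25×(1) = 2.9 - (0.25) = 2.65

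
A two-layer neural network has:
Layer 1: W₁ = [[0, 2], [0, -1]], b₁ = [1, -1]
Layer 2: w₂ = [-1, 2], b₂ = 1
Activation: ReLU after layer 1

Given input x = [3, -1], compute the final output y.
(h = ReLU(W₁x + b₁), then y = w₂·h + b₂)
y = 1

Layer 1 pre-activation: z₁ = [-1, 0]
After ReLU: h = [0, 0]
Layer 2 output: y = -1×0 + 2×0 + 1 = 1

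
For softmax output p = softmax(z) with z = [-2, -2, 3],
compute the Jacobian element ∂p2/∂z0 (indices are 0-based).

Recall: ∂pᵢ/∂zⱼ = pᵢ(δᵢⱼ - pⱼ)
∂p2/∂z0 = -0.00656

p = softmax(z) = [0.006648, 0.006648, 0.9867]
p2 = 0.9867, p0 = 0.006648

∂p2/∂z0 = -p2 × p0 = -0.9867 × 0.006648 = -0.00656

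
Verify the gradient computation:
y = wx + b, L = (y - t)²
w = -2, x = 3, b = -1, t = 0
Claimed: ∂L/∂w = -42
Correct

y = (-2)(3) + -1 = -7
∂L/∂y = 2(y - t) = 2(-7 - 0) = -14
∂y/∂w = x = 3
∂L/∂w = -14 × 3 = -42

Claimed value: -42
Correct: The correct gradient is -42.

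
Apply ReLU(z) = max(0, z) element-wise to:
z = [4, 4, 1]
h = [4, 4, 1]

ReLU applied element-wise: max(0,4)=4, max(0,4)=4, max(0,1)=1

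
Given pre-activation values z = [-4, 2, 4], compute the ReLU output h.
h = [0, 2, 4]

ReLU applied element-wise: max(0,-4)=0, max(0,2)=2, max(0,4)=4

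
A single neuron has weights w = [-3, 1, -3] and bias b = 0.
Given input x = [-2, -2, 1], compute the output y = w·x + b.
y = 1

y = (-3)(-2) + (1)(-2) + (-3)(1) + 0 = 1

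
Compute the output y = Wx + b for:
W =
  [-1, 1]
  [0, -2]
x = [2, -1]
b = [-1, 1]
y = [-4, 3]

Wx = [-1×2 + 1×-1, 0×2 + -2×-1]
   = [-3, 2]
y = Wx + b = [-3 + -1, 2 + 1] = [-4, 3]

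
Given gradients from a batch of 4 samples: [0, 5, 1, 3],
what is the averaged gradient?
Average gradient = 2.25

Average = (1/4)(0 + 5 + 1 + 3) = 9/4 = 2.25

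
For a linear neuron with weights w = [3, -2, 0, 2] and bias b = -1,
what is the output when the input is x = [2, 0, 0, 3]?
y = 11

y = (3)(2) + (-2)(0) + (0)(0) + (2)(3) + -1 = 11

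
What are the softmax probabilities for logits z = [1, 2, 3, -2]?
p = [0.0896, 0.2436, 0.6623, 0.0045]

exp(z) = [2.718, 7.389, 20.09, 0.1353]
Sum = 30.33
p = [0.0896, 0.2436, 0.6623, 0.0045]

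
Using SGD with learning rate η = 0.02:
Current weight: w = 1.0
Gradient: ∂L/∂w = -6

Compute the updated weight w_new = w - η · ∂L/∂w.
w_new = 1.12

w_new = w - η·∂L/∂w = 1.0 - 0.02×(-6) = 1.0 - (-0.12) = 1.12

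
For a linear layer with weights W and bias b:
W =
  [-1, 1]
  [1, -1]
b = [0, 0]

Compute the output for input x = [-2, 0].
y = [2, -2]

Wx = [-1×-2 + 1×0, 1×-2 + -1×0]
   = [2, -2]
y = Wx + b = [2 + 0, -2 + 0] = [2, -2]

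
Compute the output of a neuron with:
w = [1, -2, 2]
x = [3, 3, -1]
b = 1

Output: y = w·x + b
y = -4

y = (1)(3) + (-2)(3) + (2)(-1) + 1 = -4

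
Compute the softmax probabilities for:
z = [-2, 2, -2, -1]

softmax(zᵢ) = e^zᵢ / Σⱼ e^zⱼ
p = [0.0169, 0.9205, 0.0169, 0.0458]

exp(z) = [0.1353, 7.389, 0.1353, 0.3679]
Sum = 8.028
p = [0.0169, 0.9205, 0.0169, 0.0458]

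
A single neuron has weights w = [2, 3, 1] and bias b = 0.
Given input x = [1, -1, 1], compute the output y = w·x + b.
y = 0

y = (2)(1) + (3)(-1) + (1)(1) + 0 = 0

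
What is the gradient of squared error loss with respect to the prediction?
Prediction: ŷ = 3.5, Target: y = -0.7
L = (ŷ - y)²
∂L/∂ŷ = 8.4

∂L/∂ŷ = 2(ŷ - y) = 2(3.5 - -0.7) = 2(4.2) = 8.4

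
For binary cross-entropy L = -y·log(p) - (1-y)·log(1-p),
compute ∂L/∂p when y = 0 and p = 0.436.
∂L/∂p = 1.773

∂L/∂p = -y/p + (1-y)/(1-p) = 0 + 1/0.564 = 1.773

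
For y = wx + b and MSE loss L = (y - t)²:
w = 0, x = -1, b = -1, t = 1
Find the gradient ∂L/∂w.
∂L/∂w = 4

y = wx + b = (0)(-1) + -1 = -1
∂L/∂y = 2(y - t) = 2(-1 - 1) = -4
∂y/∂w = x = -1
∂L/∂w = ∂L/∂y · ∂y/∂w = -4 × -1 = 4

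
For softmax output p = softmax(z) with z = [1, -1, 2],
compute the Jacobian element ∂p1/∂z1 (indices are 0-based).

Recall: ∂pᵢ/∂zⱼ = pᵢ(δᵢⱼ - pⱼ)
∂p1/∂z1 = 0.03389

p = softmax(z) = [0.2595, 0.03512, 0.7054]
p1 = 0.03512

∂p1/∂z1 = p1(1 - p1) = 0.03512 × (1 - 0.03512) = 0.03389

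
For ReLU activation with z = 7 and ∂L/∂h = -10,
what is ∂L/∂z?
∂L/∂z = -10

h = ReLU(7) = 7
Since z > 0: ∂h/∂z = 1
∂L/∂z = ∂L/∂h · ∂h/∂z = -10 × 1 = -10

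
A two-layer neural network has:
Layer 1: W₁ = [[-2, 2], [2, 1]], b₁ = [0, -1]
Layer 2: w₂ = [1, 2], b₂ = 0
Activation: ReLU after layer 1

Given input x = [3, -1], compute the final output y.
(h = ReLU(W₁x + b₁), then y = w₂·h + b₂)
y = 8

Layer 1 pre-activation: z₁ = [-8, 4]
After ReLU: h = [0, 4]
Layer 2 output: y = 1×0 + 2×4 + 0 = 8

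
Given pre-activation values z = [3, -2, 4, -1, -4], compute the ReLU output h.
h = [3, 0, 4, 0, 0]

ReLU applied element-wise: max(0,3)=3, max(0,-2)=0, max(0,4)=4, max(0,-1)=0, max(0,-4)=0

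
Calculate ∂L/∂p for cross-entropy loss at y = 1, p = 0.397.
∂L/∂p = -2.519

∂L/∂p = -y/p + (1-y)/(1-p) = -1/0.397 + 0 = -2.519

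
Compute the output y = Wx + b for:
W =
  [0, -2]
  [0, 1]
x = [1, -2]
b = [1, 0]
y = [5, -2]

Wx = [0×1 + -2×-2, 0×1 + 1×-2]
   = [4, -2]
y = Wx + b = [4 + 1, -2 + 0] = [5, -2]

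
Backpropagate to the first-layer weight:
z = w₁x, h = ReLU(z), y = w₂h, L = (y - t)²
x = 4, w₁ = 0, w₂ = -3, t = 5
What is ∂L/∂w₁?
∂L/∂w₁ = 0

Forward pass:
z = w₁x = 0×4 = 0
h = ReLU(0) = 0
y = w₂h = -3×0 = 0

Backward pass:
∂L/∂y = 2(y - t) = 2(0 - 5) = -10
∂y/∂h = w₂ = -3
∂h/∂z = 0 (ReLU derivative)
∂z/∂w₁ = x = 4

∂L/∂w₁ = -10 × -3 × 0 × 4 = 0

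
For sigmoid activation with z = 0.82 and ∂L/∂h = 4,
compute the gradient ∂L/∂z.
∂L/∂z = 0.8491

σ(0.82) = 0.6942
σ'(0.82) = σ(0.82)(1 - σ(0.82)) = 0.6942 × 0.3058 = 0.2123
∂L/∂z = ∂L/∂h · σ'(z) = 4 × 0.2123 = 0.8491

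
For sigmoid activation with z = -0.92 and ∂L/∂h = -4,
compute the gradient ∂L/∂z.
∂L/∂z = -0.815

σ(-0.92) = 0.285
σ'(-0.92) = σ(-0.92)(1 - σ(-0.92)) = 0.285 × 0.715 = 0.2038
∂L/∂z = ∂L/∂h · σ'(z) = -4 × 0.2038 = -0.815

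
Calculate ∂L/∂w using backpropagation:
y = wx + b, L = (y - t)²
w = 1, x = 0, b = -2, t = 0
∂L/∂w = 0

y = wx + b = (1)(0) + -2 = -2
∂L/∂y = 2(y - t) = 2(-2 - 0) = -4
∂y/∂w = x = 0
∂L/∂w = ∂L/∂y · ∂y/∂w = -4 × 0 = 0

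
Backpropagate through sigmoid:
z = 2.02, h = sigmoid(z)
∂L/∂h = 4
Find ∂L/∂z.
∂L/∂z = 0.4136

σ(2.02) = 0.8829
σ'(2.02) = σ(2.02)(1 - σ(2.02)) = 0.8829 × 0.1171 = 0.1034
∂L/∂z = ∂L/∂h · σ'(z) = 4 × 0.1034 = 0.4136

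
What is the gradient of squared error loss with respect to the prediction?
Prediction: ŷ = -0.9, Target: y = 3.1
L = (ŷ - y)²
∂L/∂ŷ = -8.0

∂L/∂ŷ = 2(ŷ - y) = 2(-0.9 - 3.1) = 2(-4.0) = -8.0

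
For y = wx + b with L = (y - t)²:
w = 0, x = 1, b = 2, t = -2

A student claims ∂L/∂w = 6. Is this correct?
Incorrect

y = (0)(1) + 2 = 2
∂L/∂y = 2(y - t) = 2(2 - -2) = 8
∂y/∂w = x = 1
∂L/∂w = 8 × 1 = 8

Claimed value: 6
Incorrect: The correct gradient is 8.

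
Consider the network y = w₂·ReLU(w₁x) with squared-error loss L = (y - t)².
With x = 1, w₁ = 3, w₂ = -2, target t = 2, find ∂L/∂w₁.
∂L/∂w₁ = 32

Forward pass:
z = w₁x = 3×1 = 3
h = ReLU(3) = 3
y = w₂h = -2×3 = -6

Backward pass:
∂L/∂y = 2(y - t) = 2(-6 - 2) = -16
∂y/∂h = w₂ = -2
∂h/∂z = 1 (ReLU derivative)
∂z/∂w₁ = x = 1

∂L/∂w₁ = -16 × -2 × 1 × 1 = 32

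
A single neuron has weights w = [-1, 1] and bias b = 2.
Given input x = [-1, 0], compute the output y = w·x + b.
y = 3

y = (-1)(-1) + (1)(0) + 2 = 3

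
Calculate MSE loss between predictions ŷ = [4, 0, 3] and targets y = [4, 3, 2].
MSE = 3.333

MSE = (1/3)((4-4)² + (0-3)² + (3-2)²) = (1/3)(0 + 9 + 1) = 3.333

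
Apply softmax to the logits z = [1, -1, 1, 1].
p = [0.3189, 0.0432, 0.3189, 0.3189]

exp(z) = [2.718, 0.3679, 2.718, 2.718]
Sum = 8.523
p = [0.3189, 0.0432, 0.3189, 0.3189]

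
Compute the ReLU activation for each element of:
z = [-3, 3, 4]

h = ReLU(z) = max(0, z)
h = [0, 3, 4]

ReLU applied element-wise: max(0,-3)=0, max(0,3)=3, max(0,4)=4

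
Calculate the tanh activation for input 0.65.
0.5717

tanh(0.65) = (e^(0.65) - e^(-0.65))/(e^(0.65) + e^(-0.65)) = 0.5717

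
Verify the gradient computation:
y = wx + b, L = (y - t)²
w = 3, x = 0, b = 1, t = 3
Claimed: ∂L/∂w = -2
Incorrect

y = (3)(0) + 1 = 1
∂L/∂y = 2(y - t) = 2(1 - 3) = -4
∂y/∂w = x = 0
∂L/∂w = -4 × 0 = 0

Claimed value: -2
Incorrect: The correct gradient is 0.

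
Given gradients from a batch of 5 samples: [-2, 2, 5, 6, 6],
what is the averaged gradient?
Average gradient = 3.4

Average = (1/5)(-2 + 2 + 5 + 6 + 6) = 17/5 = 3.4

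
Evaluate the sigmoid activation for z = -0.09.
0.4775

sigmoid(-0.09) = 1/(1 + e^(0.09)) = 1/(1 + 1.094) = 0.4775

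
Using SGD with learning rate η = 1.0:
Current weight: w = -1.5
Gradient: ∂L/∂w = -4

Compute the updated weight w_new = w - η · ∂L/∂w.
w_new = 2.5

w_new = w - η·∂L/∂w = -1.5 - 1.0×(-4) = -1.5 - (-4) = 2.5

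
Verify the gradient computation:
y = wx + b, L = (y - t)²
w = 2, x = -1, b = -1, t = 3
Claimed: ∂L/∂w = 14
Incorrect

y = (2)(-1) + -1 = -3
∂L/∂y = 2(y - t) = 2(-3 - 3) = -12
∂y/∂w = x = -1
∂L/∂w = -12 × -1 = 12

Claimed value: 14
Incorrect: The correct gradient is 12.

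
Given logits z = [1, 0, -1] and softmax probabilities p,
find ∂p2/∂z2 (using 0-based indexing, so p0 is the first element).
∂p2/∂z2 = 0.08193

p = softmax(z) = [0.6652, 0.2447, 0.09003]
p2 = 0.09003

∂p2/∂z2 = p2(1 - p2) = 0.09003 × (1 - 0.09003) = 0.08193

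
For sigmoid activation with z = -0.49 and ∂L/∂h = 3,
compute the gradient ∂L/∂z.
∂L/∂z = 0.7067

σ(-0.49) = 0.3799
σ'(-0.49) = σ(-0.49)(1 - σ(-0.49)) = 0.3799 × 0.6201 = 0.2356
∂L/∂z = ∂L/∂h · σ'(z) = 3 × 0.2356 = 0.7067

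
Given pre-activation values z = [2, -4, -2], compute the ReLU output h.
h = [2, 0, 0]

ReLU applied element-wise: max(0,2)=2, max(0,-4)=0, max(0,-2)=0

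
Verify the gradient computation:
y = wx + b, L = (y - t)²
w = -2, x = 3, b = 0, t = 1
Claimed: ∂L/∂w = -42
Correct

y = (-2)(3) + 0 = -6
∂L/∂y = 2(y - t) = 2(-6 - 1) = -14
∂y/∂w = x = 3
∂L/∂w = -14 × 3 = -42

Claimed value: -42
Correct: The correct gradient is -42.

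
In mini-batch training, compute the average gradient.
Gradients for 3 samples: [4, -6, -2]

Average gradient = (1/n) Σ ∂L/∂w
Average gradient = -1.333

Average = (1/3)(4 + -6 + -2) = -4/3 = -1.333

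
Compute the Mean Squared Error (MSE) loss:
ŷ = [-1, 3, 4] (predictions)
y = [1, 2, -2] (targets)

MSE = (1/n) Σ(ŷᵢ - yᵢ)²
MSE = 13.67

MSE = (1/3)((-1-1)² + (3-2)² + (4--2)²) = (1/3)(4 + 1 + 36) = 13.67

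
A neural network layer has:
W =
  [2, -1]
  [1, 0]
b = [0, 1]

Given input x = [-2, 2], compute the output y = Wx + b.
y = [-6, -1]

Wx = [2×-2 + -1×2, 1×-2 + 0×2]
   = [-6, -2]
y = Wx + b = [-6 + 0, -2 + 1] = [-6, -1]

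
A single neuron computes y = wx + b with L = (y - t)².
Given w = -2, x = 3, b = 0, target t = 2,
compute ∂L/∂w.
∂L/∂w = -48

y = wx + b = (-2)(3) + 0 = -6
∂L/∂y = 2(y - t) = 2(-6 - 2) = -16
∂y/∂w = x = 3
∂L/∂w = ∂L/∂y · ∂y/∂w = -16 × 3 = -48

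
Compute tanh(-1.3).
-0.8617

tanh(-1.3) = (e^(-1.3) - e^(1.3))/(e^(-1.3) + e^(1.3)) = -0.8617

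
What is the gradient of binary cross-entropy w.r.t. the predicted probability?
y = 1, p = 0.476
∂L/∂p = -2.101

∂L/∂p = -y/p + (1-y)/(1-p) = -1/0.476 + 0 = -2.101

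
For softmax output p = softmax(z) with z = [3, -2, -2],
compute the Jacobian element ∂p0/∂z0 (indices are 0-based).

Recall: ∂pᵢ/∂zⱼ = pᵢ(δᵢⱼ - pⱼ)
∂p0/∂z0 = 0.01312

p = softmax(z) = [0.9867, 0.006648, 0.006648]
p0 = 0.9867

∂p0/∂z0 = p0(1 - p0) = 0.9867 × (1 - 0.9867) = 0.01312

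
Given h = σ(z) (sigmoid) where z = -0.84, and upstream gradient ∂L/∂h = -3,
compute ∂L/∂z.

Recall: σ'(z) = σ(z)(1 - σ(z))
∂L/∂z = -0.6318

σ(-0.84) = 0.3015
σ'(-0.84) = σ(-0.84)(1 - σ(-0.84)) = 0.3015 × 0.6985 = 0.2106
∂L/∂z = ∂L/∂h · σ'(z) = -3 × 0.2106 = -0.6318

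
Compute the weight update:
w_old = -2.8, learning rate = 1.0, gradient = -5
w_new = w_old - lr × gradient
w_new = 2.2

w_new = w - η·∂L/∂w = -2.8 - 1.0×(-5) = -2.8 - (-5) = 2.2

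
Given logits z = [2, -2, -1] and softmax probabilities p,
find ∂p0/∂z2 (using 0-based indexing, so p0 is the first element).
∂p0/∂z2 = -0.04364

p = softmax(z) = [0.9362, 0.01715, 0.04661]
p0 = 0.9362, p2 = 0.04661

∂p0/∂z2 = -p0 × p2 = -0.9362 × 0.04661 = -0.04364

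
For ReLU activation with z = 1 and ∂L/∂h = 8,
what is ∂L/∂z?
∂L/∂z = 8

h = ReLU(1) = 1
Since z > 0: ∂h/∂z = 1
∂L/∂z = ∂L/∂h · ∂h/∂z = 8 × 1 = 8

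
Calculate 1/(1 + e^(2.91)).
0.05166

sigmoid(-2.91) = 1/(1 + e^(2.91)) = 1/(1 + 18.36) = 0.05166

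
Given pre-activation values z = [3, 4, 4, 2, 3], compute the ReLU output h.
h = [3, 4, 4, 2, 3]

ReLU applied element-wise: max(0,3)=3, max(0,4)=4, max(0,4)=4, max(0,2)=2, max(0,3)=3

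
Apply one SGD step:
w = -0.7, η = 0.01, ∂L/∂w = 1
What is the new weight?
w_new = -0.71

w_new = w - η·∂L/∂w = -0.7 - 0.01×(1) = -0.7 - (0.01) = -0.71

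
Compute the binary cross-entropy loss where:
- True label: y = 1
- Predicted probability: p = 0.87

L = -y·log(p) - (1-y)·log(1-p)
L = 0.1393

L = -1·log(0.87) - 0·log(0.13) = -log(0.87) = 0.1393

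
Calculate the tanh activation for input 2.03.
0.9661

tanh(2.03) = (e^(2.03) - e^(-2.03))/(e^(2.03) + e^(-2.03)) = 0.9661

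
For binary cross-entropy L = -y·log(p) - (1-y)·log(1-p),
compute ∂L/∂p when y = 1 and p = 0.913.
∂L/∂p = -1.095

∂L/∂p = -y/p + (1-y)/(1-p) = -1/0.913 + 0 = -1.095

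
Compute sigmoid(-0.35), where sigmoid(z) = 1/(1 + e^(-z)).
0.4134

sigmoid(-0.35) = 1/(1 + e^(0.35)) = 1/(1 + 1.419) = 0.4134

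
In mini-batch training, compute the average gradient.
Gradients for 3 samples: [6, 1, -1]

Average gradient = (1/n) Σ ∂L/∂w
Average gradient = 2

Average = (1/3)(6 + 1 + -1) = 6/3 = 2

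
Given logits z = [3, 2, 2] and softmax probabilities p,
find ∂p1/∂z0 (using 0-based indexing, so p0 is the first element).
∂p1/∂z0 = -0.1221

p = softmax(z) = [0.5761, 0.2119, 0.2119]
p1 = 0.2119, p0 = 0.5761

∂p1/∂z0 = -p1 × p0 = -0.2119 × 0.5761 = -0.1221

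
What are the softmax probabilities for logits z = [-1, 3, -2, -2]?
p = [0.0178, 0.9692, 0.0065, 0.0065]

exp(z) = [0.3679, 20.09, 0.1353, 0.1353]
Sum = 20.72
p = [0.0178, 0.9692, 0.0065, 0.0065]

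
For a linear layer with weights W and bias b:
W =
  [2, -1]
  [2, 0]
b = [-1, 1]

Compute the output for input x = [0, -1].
y = [0, 1]

Wx = [2×0 + -1×-1, 2×0 + 0×-1]
   = [1, 0]
y = Wx + b = [1 + -1, 0 + 1] = [0, 1]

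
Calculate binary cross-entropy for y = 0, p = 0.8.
L = 1.609

L = -0·log(0.8) - 1·log(0.2) = -log(0.2) = 1.609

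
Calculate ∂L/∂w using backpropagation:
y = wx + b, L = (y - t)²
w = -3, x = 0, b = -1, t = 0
∂L/∂w = 0

y = wx + b = (-3)(0) + -1 = -1
∂L/∂y = 2(y - t) = 2(-1 - 0) = -2
∂y/∂w = x = 0
∂L/∂w = ∂L/∂y · ∂y/∂w = -2 × 0 = 0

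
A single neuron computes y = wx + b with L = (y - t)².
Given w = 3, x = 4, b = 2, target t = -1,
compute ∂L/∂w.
∂L/∂w = 120

y = wx + b = (3)(4) + 2 = 14
∂L/∂y = 2(y - t) = 2(14 - -1) = 30
∂y/∂w = x = 4
∂L/∂w = ∂L/∂y · ∂y/∂w = 30 × 4 = 120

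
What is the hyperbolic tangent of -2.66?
-0.9903

tanh(-2.66) = (e^(-2.66) - e^(2.66))/(e^(-2.66) + e^(2.66)) = -0.9903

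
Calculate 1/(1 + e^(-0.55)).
0.6341

sigmoid(0.55) = 1/(1 + e^(-0.55)) = 1/(1 + 0.5769) = 0.6341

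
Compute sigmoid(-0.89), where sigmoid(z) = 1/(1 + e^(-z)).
0.2911

sigmoid(-0.89) = 1/(1 + e^(0.89)) = 1/(1 + 2.435) = 0.2911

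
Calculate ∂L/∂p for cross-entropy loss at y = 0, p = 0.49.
∂L/∂p = 1.961

∂L/∂p = -y/p + (1-y)/(1-p) = 0 + 1/0.51 = 1.961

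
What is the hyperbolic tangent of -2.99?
-0.995

tanh(-2.99) = (e^(-2.99) - e^(2.99))/(e^(-2.99) + e^(2.99)) = -0.995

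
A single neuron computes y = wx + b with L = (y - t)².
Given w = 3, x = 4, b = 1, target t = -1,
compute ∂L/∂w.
∂L/∂w = 112

y = wx + b = (3)(4) + 1 = 13
∂L/∂y = 2(y - t) = 2(13 - -1) = 28
∂y/∂w = x = 4
∂L/∂w = ∂L/∂y · ∂y/∂w = 28 × 4 = 112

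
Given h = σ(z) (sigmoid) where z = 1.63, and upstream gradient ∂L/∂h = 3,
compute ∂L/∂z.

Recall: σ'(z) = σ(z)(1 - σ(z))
∂L/∂z = 0.411

σ(1.63) = 0.8362
σ'(1.63) = σ(1.63)(1 - σ(1.63)) = 0.8362 × 0.1638 = 0.137
∂L/∂z = ∂L/∂h · σ'(z) = 3 × 0.137 = 0.411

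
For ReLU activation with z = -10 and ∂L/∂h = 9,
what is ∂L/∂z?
∂L/∂z = 0

h = ReLU(-10) = 0
Since z < 0: ∂h/∂z = 0
∂L/∂z = ∂L/∂h · ∂h/∂z = 9 × 0 = 0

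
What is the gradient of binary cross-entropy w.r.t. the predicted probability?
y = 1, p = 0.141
∂L/∂p = -7.092

∂L/∂p = -y/p + (1-y)/(1-p) = -1/0.141 + 0 = -7.092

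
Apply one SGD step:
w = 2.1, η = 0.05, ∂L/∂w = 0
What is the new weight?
w_new = 2.1

w_new = w - η·∂L/∂w = 2.1 - 0.05×(0) = 2.1 - (0) = 2.1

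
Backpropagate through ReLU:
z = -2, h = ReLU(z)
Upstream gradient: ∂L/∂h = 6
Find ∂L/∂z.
∂L/∂z = 0

h = ReLU(-2) = 0
Since z < 0: ∂h/∂z = 0
∂L/∂z = ∂L/∂h · ∂h/∂z = 6 × 0 = 0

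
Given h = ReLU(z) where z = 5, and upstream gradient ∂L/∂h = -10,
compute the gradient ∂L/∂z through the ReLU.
∂L/∂z = -10

h = ReLU(5) = 5
Since z > 0: ∂h/∂z = 1
∂L/∂z = ∂L/∂h · ∂h/∂z = -10 × 1 = -10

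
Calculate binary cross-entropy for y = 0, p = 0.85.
L = 1.897

L = -0·log(0.85) - 1·log(0.15) = -log(0.15) = 1.897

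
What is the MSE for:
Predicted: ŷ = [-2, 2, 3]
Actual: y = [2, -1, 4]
MSE = 8.667

MSE = (1/3)((-2-2)² + (2--1)² + (3-4)²) = (1/3)(16 + 9 + 1) = 8.667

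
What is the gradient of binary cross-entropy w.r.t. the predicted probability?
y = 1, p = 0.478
∂L/∂p = -2.092

∂L/∂p = -y/p + (1-y)/(1-p) = -1/0.478 + 0 = -2.092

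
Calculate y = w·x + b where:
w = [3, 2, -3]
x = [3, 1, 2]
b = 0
y = 5

y = (3)(3) + (2)(1) + (-3)(2) + 0 = 5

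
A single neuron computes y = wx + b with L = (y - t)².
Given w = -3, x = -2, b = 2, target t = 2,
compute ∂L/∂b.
∂L/∂b = 12

y = wx + b = (-3)(-2) + 2 = 8
∂L/∂y = 2(y - t) = 2(8 - 2) = 12
∂y/∂b = 1
∂L/∂b = ∂L/∂y · ∂y/∂b = 12 × 1 = 12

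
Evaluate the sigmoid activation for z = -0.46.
0.387

sigmoid(-0.46) = 1/(1 + e^(0.46)) = 1/(1 + 1.584) = 0.387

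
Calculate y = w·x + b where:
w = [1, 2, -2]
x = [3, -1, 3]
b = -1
y = -6

y = (1)(3) + (2)(-1) + (-2)(3) + -1 = -6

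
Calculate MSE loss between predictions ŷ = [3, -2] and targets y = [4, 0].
MSE = 2.5

MSE = (1/2)((3-4)² + (-2-0)²) = (1/2)(1 + 4) = 2.5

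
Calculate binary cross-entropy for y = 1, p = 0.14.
L = 1.966

L = -1·log(0.14) - 0·log(0.86) = -log(0.14) = 1.966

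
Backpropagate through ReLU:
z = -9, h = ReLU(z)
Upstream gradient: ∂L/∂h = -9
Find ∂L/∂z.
∂L/∂z = 0

h = ReLU(-9) = 0
Since z < 0: ∂h/∂z = 0
∂L/∂z = ∂L/∂h · ∂h/∂z = -9 × 0 = 0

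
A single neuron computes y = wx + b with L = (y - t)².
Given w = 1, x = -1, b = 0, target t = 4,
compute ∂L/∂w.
∂L/∂w = 10

y = wx + b = (1)(-1) + 0 = -1
∂L/∂y = 2(y - t) = 2(-1 - 4) = -10
∂y/∂w = x = -1
∂L/∂w = ∂L/∂y · ∂y/∂w = -10 × -1 = 10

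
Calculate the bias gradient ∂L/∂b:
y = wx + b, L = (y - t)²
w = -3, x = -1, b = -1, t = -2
∂L/∂b = 8

y = wx + b = (-3)(-1) + -1 = 2
∂L/∂y = 2(y - t) = 2(2 - -2) = 8
∂y/∂b = 1
∂L/∂b = ∂L/∂y · ∂y/∂b = 8 × 1 = 8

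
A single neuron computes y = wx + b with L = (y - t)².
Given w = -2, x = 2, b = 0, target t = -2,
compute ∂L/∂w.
∂L/∂w = -8

y = wx + b = (-2)(2) + 0 = -4
∂L/∂y = 2(y - t) = 2(-4 - -2) = -4
∂y/∂w = x = 2
∂L/∂w = ∂L/∂y · ∂y/∂w = -4 × 2 = -8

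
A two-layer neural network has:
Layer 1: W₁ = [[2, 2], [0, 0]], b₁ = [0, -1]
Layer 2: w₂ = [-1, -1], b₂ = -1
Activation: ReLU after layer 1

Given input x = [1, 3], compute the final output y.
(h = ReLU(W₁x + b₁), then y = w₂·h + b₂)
y = -9

Layer 1 pre-activation: z₁ = [8, -1]
After ReLU: h = [8, 0]
Layer 2 output: y = -1×8 + -1×0 + -1 = -9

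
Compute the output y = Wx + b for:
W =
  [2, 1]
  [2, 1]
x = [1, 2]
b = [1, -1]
y = [5, 3]

Wx = [2×1 + 1×2, 2×1 + 1×2]
   = [4, 4]
y = Wx + b = [4 + 1, 4 + -1] = [5, 3]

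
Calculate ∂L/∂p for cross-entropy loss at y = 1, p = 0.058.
∂L/∂p = -17.24

∂L/∂p = -y/p + (1-y)/(1-p) = -1/0.058 + 0 = -17.24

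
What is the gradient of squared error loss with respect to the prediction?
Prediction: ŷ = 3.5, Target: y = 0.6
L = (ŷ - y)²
∂L/∂ŷ = 5.8

∂L/∂ŷ = 2(ŷ - y) = 2(3.5 - 0.6) = 2(2.9) = 5.8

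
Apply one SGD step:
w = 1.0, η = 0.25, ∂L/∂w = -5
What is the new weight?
w_new = 2.25

w_new = w - η·∂L/∂w = 1.0 - 0.25×(-5) = 1.0 - (-1.25) = 2.25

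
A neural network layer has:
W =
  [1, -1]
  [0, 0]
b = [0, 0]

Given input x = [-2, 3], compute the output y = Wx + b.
y = [-5, 0]

Wx = [1×-2 + -1×3, 0×-2 + 0×3]
   = [-5, 0]
y = Wx + b = [-5 + 0, 0 + 0] = [-5, 0]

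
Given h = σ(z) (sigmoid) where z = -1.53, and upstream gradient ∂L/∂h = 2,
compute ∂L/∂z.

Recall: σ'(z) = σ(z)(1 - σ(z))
∂L/∂z = 0.2926

σ(-1.53) = 0.178
σ'(-1.53) = σ(-1.53)(1 - σ(-1.53)) = 0.178 × 0.822 = 0.1463
∂L/∂z = ∂L/∂h · σ'(z) = 2 × 0.1463 = 0.2926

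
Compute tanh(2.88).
0.9937

tanh(2.88) = (e^(2.88) - e^(-2.88))/(e^(2.88) + e^(-2.88)) = 0.9937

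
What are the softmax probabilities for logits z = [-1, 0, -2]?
p = [0.2447, 0.6652, 0.09]

exp(z) = [0.3679, 1, 0.1353]
Sum = 1.503
p = [0.2447, 0.6652, 0.09]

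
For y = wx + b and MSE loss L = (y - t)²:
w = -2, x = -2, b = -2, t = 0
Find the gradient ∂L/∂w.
∂L/∂w = -8

y = wx + b = (-2)(-2) + -2 = 2
∂L/∂y = 2(y - t) = 2(2 - 0) = 4
∂y/∂w = x = -2
∂L/∂w = ∂L/∂y · ∂y/∂w = 4 × -2 = -8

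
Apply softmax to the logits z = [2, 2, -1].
p = [0.4879, 0.4879, 0.0243]

exp(z) = [7.389, 7.389, 0.3679]
Sum = 15.15
p = [0.4879, 0.4879, 0.0243]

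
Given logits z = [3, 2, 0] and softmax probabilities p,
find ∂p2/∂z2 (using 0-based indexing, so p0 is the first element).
∂p2/∂z2 = 0.03389

p = softmax(z) = [0.7054, 0.2595, 0.03512]
p2 = 0.03512

∂p2/∂z2 = p2(1 - p2) = 0.03512 × (1 - 0.03512) = 0.03389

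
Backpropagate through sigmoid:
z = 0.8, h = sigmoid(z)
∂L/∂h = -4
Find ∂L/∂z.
∂L/∂z = -0.8556

σ(0.8) = 0.69
σ'(0.8) = σ(0.8)(1 - σ(0.8)) = 0.69 × 0.31 = 0.2139
∂L/∂z = ∂L/∂h · σ'(z) = -4 × 0.2139 = -0.8556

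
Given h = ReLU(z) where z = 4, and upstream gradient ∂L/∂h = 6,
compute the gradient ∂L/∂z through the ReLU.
∂L/∂z = 6

h = ReLU(4) = 4
Since z > 0: ∂h/∂z = 1
∂L/∂z = ∂L/∂h · ∂h/∂z = 6 × 1 = 6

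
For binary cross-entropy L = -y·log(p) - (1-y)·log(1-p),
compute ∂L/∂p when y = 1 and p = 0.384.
∂L/∂p = -2.604

∂L/∂p = -y/p + (1-y)/(1-p) = -1/0.384 + 0 = -2.604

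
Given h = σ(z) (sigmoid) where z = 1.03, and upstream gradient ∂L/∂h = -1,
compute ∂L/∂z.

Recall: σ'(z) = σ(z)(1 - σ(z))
∂L/∂z = -0.1939

σ(1.03) = 0.7369
σ'(1.03) = σ(1.03)(1 - σ(1.03)) = 0.7369 × 0.2631 = 0.1939
∂L/∂z = ∂L/∂h · σ'(z) = -1 × 0.1939 = -0.1939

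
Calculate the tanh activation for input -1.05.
-0.7818

tanh(-1.05) = (e^(-1.05) - e^(1.05))/(e^(-1.05) + e^(1.05)) = -0.7818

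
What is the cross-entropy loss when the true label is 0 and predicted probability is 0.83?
L = 1.772

L = -0·log(0.83) - 1·log(0.17) = -log(0.17) = 1.772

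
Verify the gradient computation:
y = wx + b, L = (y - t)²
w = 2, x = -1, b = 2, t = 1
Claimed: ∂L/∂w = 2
Correct

y = (2)(-1) + 2 = 0
∂L/∂y = 2(y - t) = 2(0 - 1) = -2
∂y/∂w = x = -1
∂L/∂w = -2 × -1 = 2

Claimed value: 2
Correct: The correct gradient is 2.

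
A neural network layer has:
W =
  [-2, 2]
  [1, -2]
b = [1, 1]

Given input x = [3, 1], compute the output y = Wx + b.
y = [-3, 2]

Wx = [-2×3 + 2×1, 1×3 + -2×1]
   = [-4, 1]
y = Wx + b = [-4 + 1, 1 + 1] = [-3, 2]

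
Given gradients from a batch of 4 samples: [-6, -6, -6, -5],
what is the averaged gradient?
Average gradient = -5.75

Average = (1/4)(-6 + -6 + -6 + -5) = -23/4 = -5.75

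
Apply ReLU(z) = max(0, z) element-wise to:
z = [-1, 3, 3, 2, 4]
h = [0, 3, 3, 2, 4]

ReLU applied element-wise: max(0,-1)=0, max(0,3)=3, max(0,3)=3, max(0,2)=2, max(0,4)=4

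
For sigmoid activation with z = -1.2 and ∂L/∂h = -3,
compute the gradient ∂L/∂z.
∂L/∂z = -0.5337

σ(-1.2) = 0.2315
σ'(-1.2) = σ(-1.2)(1 - σ(-1.2)) = 0.2315 × 0.7685 = 0.1779
∂L/∂z = ∂L/∂h · σ'(z) = -3 × 0.1779 = -0.5337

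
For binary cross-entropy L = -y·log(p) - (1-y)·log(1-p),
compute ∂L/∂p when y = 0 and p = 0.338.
∂L/∂p = 1.511

∂L/∂p = -y/p + (1-y)/(1-p) = 0 + 1/0.662 = 1.511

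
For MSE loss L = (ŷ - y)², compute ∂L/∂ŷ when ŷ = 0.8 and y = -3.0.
∂L/∂ŷ = 7.6

∂L/∂ŷ = 2(ŷ - y) = 2(0.8 - -3.0) = 2(3.8) = 7.6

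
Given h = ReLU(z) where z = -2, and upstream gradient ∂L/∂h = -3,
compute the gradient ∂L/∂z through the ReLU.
∂L/∂z = 0

h = ReLU(-2) = 0
Since z < 0: ∂h/∂z = 0
∂L/∂z = ∂L/∂h · ∂h/∂z = -3 × 0 = 0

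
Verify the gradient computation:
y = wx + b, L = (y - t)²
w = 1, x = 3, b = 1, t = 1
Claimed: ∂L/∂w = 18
Correct

y = (1)(3) + 1 = 4
∂L/∂y = 2(y - t) = 2(4 - 1) = 6
∂y/∂w = x = 3
∂L/∂w = 6 × 3 = 18

Claimed value: 18
Correct: The correct gradient is 18.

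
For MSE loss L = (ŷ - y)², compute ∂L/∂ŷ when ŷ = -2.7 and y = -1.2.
∂L/∂ŷ = -3.0

∂L/∂ŷ = 2(ŷ - y) = 2(-2.7 - -1.2) = 2(-1.5) = -3.0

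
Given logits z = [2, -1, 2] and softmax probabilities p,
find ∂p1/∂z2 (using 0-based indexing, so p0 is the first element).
∂p1/∂z2 = -0.01185

p = softmax(z) = [0.4879, 0.02429, 0.4879]
p1 = 0.02429, p2 = 0.4879

∂p1/∂z2 = -p1 × p2 = -0.02429 × 0.4879 = -0.01185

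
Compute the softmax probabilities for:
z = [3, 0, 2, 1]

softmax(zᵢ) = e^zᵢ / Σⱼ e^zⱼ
p = [0.6439, 0.0321, 0.2369, 0.0871]

exp(z) = [20.09, 1, 7.389, 2.718]
Sum = 31.19
p = [0.6439, 0.0321, 0.2369, 0.0871]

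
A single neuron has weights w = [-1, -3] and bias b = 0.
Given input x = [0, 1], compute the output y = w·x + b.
y = -3

y = (-1)(0) + (-3)(1) + 0 = -3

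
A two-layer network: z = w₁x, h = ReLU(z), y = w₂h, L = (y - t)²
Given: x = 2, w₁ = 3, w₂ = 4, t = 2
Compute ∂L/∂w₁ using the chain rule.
∂L/∂w₁ = 352

Forward pass:
z = w₁x = 3×2 = 6
h = ReLU(6) = 6
y = w₂h = 4×6 = 24

Backward pass:
∂L/∂y = 2(y - t) = 2(24 - 2) = 44
∂y/∂h = w₂ = 4
∂h/∂z = 1 (ReLU derivative)
∂z/∂w₁ = x = 2

∂L/∂w₁ = 44 × 4 × 1 × 2 = 352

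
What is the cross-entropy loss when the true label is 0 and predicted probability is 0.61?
L = 0.9416

L = -0·log(0.61) - 1·log(0.39) = -log(0.39) = 0.9416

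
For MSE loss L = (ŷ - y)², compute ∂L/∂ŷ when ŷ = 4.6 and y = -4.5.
∂L/∂ŷ = 18.2

∂L/∂ŷ = 2(ŷ - y) = 2(4.6 - -4.5) = 2(9.1) = 18.2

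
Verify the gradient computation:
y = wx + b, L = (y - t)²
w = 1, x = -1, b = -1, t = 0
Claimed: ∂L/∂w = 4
Correct

y = (1)(-1) + -1 = -2
∂L/∂y = 2(y - t) = 2(-2 - 0) = -4
∂y/∂w = x = -1
∂L/∂w = -4 × -1 = 4

Claimed value: 4
Correct: The correct gradient is 4.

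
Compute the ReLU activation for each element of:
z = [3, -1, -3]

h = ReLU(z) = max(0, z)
h = [3, 0, 0]

ReLU applied element-wise: max(0,3)=3, max(0,-1)=0, max(0,-3)=0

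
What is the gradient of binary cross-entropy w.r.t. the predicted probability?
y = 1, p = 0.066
∂L/∂p = -15.15

∂L/∂p = -y/p + (1-y)/(1-p) = -1/0.066 + 0 = -15.15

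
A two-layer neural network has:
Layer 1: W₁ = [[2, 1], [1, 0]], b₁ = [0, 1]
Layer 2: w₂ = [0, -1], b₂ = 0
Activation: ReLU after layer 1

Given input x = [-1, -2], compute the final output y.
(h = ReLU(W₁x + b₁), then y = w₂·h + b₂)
y = 0

Layer 1 pre-activation: z₁ = [-4, 0]
After ReLU: h = [0, 0]
Layer 2 output: y = 0×0 + -1×0 + 0 = 0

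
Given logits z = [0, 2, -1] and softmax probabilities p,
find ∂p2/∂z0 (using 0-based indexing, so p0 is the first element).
∂p2/∂z0 = -0.004797

p = softmax(z) = [0.1142, 0.8438, 0.04201]
p2 = 0.04201, p0 = 0.1142

∂p2/∂z0 = -p2 × p0 = -0.04201 × 0.1142 = -0.004797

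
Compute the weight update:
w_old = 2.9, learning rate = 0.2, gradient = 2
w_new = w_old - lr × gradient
w_new = 2.5

w_new = w - η·∂L/∂w = 2.9 - 0.2×(2) = 2.9 - (0.4) = 2.5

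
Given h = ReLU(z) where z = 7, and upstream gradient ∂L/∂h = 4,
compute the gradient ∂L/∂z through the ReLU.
∂L/∂z = 4

h = ReLU(7) = 7
Since z > 0: ∂h/∂z = 1
∂L/∂z = ∂L/∂h · ∂h/∂z = 4 × 1 = 4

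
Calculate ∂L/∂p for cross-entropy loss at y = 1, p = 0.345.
∂L/∂p = -2.899

∂L/∂p = -y/p + (1-y)/(1-p) = -1/0.345 + 0 = -2.899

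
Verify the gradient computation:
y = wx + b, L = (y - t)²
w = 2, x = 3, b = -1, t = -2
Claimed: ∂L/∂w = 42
Correct

y = (2)(3) + -1 = 5
∂L/∂y = 2(y - t) = 2(5 - -2) = 14
∂y/∂w = x = 3
∂L/∂w = 14 × 3 = 42

Claimed value: 42
Correct: The correct gradient is 42.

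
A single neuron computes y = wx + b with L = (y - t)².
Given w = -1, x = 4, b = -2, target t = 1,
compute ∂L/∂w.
∂L/∂w = -56

y = wx + b = (-1)(4) + -2 = -6
∂L/∂y = 2(y - t) = 2(-6 - 1) = -14
∂y/∂w = x = 4
∂L/∂w = ∂L/∂y · ∂y/∂w = -14 × 4 = -56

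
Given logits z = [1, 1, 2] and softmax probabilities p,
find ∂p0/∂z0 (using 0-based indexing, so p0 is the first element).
∂p0/∂z0 = 0.167

p = softmax(z) = [0.2119, 0.2119, 0.5761]
p0 = 0.2119

∂p0/∂z0 = p0(1 - p0) = 0.2119 × (1 - 0.2119) = 0.167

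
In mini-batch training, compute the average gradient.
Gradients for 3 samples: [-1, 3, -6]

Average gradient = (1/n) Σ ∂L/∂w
Average gradient = -1.333

Average = (1/3)(-1 + 3 + -6) = -4/3 = -1.333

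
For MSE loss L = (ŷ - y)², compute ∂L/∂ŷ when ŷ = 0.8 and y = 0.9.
∂L/∂ŷ = -0.2

∂L/∂ŷ = 2(ŷ - y) = 2(0.8 - 0.9) = 2(-0.1) = -0.2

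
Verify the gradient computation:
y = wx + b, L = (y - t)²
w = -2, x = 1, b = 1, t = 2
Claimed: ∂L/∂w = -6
Correct

y = (-2)(1) + 1 = -1
∂L/∂y = 2(y - t) = 2(-1 - 2) = -6
∂y/∂w = x = 1
∂L/∂w = -6 × 1 = -6

Claimed value: -6
Correct: The correct gradient is -6.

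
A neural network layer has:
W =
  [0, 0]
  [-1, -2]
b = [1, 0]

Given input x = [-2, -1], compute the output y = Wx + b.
y = [1, 4]

Wx = [0×-2 + 0×-1, -1×-2 + -2×-1]
   = [0, 4]
y = Wx + b = [0 + 1, 4 + 0] = [1, 4]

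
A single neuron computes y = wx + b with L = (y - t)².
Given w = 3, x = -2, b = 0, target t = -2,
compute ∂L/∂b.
∂L/∂b = -8

y = wx + b = (3)(-2) + 0 = -6
∂L/∂y = 2(y - t) = 2(-6 - -2) = -8
∂y/∂b = 1
∂L/∂b = ∂L/∂y · ∂y/∂b = -8 × 1 = -8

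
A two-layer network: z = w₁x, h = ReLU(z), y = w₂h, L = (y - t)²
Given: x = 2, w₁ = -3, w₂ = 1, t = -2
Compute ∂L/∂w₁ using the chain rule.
∂L/∂w₁ = 0

Forward pass:
z = w₁x = -3×2 = -6
h = ReLU(-6) = 0
y = w₂h = 1×0 = 0

Backward pass:
∂L/∂y = 2(y - t) = 2(0 - -2) = 4
∂y/∂h = w₂ = 1
∂h/∂z = 0 (ReLU derivative)
∂z/∂w₁ = x = 2

∂L/∂w₁ = 4 × 1 × 0 × 2 = 0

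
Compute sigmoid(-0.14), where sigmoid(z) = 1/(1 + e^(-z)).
0.4651

sigmoid(-0.14) = 1/(1 + e^(0.14)) = 1/(1 + 1.15) = 0.4651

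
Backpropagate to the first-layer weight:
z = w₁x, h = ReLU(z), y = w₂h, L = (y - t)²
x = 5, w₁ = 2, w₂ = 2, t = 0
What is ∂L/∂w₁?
∂L/∂w₁ = 400

Forward pass:
z = w₁x = 2×5 = 10
h = ReLU(10) = 10
y = w₂h = 2×10 = 20

Backward pass:
∂L/∂y = 2(y - t) = 2(20 - 0) = 40
∂y/∂h = w₂ = 2
∂h/∂z = 1 (ReLU derivative)
∂z/∂w₁ = x = 5

∂L/∂w₁ = 40 × 2 × 1 × 5 = 400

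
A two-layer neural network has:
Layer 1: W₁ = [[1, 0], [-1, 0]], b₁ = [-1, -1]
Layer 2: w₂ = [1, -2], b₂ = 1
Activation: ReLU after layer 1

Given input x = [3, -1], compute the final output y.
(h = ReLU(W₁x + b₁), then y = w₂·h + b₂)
y = 3

Layer 1 pre-activation: z₁ = [2, -4]
After ReLU: h = [2, 0]
Layer 2 output: y = 1×2 + -2×0 + 1 = 3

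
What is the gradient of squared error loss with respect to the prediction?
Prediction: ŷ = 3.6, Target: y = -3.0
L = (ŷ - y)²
∂L/∂ŷ = 13.2

∂L/∂ŷ = 2(ŷ - y) = 2(3.6 - -3.0) = 2(6.6) = 13.2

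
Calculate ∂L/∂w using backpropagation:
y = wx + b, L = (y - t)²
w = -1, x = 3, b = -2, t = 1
∂L/∂w = -36

y = wx + b = (-1)(3) + -2 = -5
∂L/∂y = 2(y - t) = 2(-5 - 1) = -12
∂y/∂w = x = 3
∂L/∂w = ∂L/∂y · ∂y/∂w = -12 × 3 = -36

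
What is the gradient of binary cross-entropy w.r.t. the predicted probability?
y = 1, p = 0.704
∂L/∂p = -1.42

∂L/∂p = -y/p + (1-y)/(1-p) = -1/0.704 + 0 = -1.42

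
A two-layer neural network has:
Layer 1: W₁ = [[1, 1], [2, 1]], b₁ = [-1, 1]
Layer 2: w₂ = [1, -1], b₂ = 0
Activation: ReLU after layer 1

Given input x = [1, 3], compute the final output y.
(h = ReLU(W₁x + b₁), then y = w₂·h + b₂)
y = -3

Layer 1 pre-activation: z₁ = [3, 6]
After ReLU: h = [3, 6]
Layer 2 output: y = 1×3 + -1×6 + 0 = -3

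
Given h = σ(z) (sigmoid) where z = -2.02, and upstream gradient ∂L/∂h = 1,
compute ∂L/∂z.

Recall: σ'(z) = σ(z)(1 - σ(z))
∂L/∂z = 0.1034

σ(-2.02) = 0.1171
σ'(-2.02) = σ(-2.02)(1 - σ(-2.02)) = 0.1171 × 0.8829 = 0.1034
∂L/∂z = ∂L/∂h · σ'(z) = 1 × 0.1034 = 0.1034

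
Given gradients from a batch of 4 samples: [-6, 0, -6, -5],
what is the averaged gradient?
Average gradient = -4.25

Average = (1/4)(-6 + 0 + -6 + -5) = -17/4 = -4.25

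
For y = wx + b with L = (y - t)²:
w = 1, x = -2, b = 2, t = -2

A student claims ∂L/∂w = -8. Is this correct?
Correct

y = (1)(-2) + 2 = 0
∂L/∂y = 2(y - t) = 2(0 - -2) = 4
∂y/∂w = x = -2
∂L/∂w = 4 × -2 = -8

Claimed value: -8
Correct: The correct gradient is -8.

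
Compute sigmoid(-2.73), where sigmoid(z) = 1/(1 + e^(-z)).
0.06123

sigmoid(-2.73) = 1/(1 + e^(2.73)) = 1/(1 + 15.33) = 0.06123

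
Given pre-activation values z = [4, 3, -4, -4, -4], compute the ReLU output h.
h = [4, 3, 0, 0, 0]

ReLU applied element-wise: max(0,4)=4, max(0,3)=3, max(0,-4)=0, max(0,-4)=0, max(0,-4)=0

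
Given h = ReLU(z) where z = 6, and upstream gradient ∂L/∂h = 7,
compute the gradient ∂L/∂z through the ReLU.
∂L/∂z = 7

h = ReLU(6) = 6
Since z > 0: ∂h/∂z = 1
∂L/∂z = ∂L/∂h · ∂h/∂z = 7 × 1 = 7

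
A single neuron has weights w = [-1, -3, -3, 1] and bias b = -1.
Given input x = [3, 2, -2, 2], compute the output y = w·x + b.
y = -2

y = (-1)(3) + (-3)(2) + (-3)(-2) + (1)(2) + -1 = -2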